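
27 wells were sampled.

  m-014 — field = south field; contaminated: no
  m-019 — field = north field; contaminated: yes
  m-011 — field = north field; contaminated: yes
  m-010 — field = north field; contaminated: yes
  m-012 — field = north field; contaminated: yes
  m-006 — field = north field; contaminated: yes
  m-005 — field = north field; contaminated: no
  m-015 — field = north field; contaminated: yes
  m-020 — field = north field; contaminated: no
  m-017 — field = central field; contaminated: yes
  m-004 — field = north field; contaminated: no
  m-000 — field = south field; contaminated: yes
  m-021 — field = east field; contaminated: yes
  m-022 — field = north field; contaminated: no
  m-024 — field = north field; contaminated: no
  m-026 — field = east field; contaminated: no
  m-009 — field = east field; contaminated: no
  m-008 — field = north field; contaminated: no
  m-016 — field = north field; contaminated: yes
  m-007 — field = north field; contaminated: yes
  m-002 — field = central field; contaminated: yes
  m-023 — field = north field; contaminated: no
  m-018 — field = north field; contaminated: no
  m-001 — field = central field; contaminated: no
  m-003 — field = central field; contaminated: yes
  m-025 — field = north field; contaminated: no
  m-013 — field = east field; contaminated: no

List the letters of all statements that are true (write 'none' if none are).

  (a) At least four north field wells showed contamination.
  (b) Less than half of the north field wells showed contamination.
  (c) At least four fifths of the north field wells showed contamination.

(a), (b)

|A| = 17, |A ∩ B| = 8, |A ∖ B| = 9.
(a) |A ∩ B| ≥ 4: holds.
(b) |A ∩ B| < |A ∖ B|: holds.
(c) |A ∩ B| / |A| ≥ 4/5: fails.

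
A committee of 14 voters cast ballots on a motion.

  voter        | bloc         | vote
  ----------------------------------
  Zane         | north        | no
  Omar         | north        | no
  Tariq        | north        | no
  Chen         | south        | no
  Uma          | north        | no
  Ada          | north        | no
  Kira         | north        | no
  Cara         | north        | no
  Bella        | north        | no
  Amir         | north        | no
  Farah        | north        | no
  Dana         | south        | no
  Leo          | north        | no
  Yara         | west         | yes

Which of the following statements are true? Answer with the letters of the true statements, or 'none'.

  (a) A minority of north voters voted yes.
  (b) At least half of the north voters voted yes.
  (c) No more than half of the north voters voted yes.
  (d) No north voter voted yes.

|A| = 11, |A ∩ B| = 0, |A ∖ B| = 11.
(a) |A ∩ B| < |A ∖ B|: holds.
(b) |A ∩ B| ≥ |A ∖ B|: fails.
(c) |A ∩ B| ≤ |A ∖ B|: holds.
(d) A ∩ B = ∅ (|A ∩ B| = 0): holds.

(a), (c), (d)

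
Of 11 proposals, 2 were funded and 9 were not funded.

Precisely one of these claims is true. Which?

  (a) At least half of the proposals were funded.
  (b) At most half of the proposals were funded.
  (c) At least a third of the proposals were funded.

(b)

|A| = 11, |A ∩ B| = 2, |A ∖ B| = 9.
(a) requires |A ∩ B| ≥ |A ∖ B|: false.
(b) requires |A ∩ B| ≤ |A ∖ B|: true.
(c) requires |A ∩ B| / |A| ≥ 1/3: false.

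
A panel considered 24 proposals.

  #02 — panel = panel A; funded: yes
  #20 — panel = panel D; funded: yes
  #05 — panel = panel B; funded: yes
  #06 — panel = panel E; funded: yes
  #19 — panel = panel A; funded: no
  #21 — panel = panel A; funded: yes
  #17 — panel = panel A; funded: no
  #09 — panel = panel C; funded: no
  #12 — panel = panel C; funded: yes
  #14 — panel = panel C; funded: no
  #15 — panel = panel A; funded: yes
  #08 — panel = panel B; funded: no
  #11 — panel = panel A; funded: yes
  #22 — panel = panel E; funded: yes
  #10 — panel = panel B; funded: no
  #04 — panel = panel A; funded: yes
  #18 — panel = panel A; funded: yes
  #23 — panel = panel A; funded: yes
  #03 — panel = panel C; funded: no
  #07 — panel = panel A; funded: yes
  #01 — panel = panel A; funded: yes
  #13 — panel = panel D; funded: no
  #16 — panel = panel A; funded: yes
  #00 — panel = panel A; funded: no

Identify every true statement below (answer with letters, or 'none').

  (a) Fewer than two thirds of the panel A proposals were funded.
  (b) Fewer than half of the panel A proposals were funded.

|A| = 13, |A ∩ B| = 10, |A ∖ B| = 3.
(a) |A ∩ B| / |A| < 2/3: fails.
(b) |A ∩ B| < |A ∖ B|: fails.

none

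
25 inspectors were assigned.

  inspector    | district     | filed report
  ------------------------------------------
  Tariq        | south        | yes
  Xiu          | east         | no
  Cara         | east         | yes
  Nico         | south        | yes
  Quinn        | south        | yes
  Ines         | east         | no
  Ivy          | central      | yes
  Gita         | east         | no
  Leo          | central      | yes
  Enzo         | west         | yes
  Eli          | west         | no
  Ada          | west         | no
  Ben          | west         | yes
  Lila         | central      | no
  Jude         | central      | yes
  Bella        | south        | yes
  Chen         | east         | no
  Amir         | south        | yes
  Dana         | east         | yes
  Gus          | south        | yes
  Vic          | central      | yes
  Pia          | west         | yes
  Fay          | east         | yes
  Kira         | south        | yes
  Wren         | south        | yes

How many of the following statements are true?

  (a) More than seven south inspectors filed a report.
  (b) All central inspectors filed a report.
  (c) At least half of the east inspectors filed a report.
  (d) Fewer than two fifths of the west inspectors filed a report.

1

(a) south: |A| = 8, |A ∩ B| = 8; needs |A ∩ B| > 7 — true.
(b) central: |A| = 5, |A ∩ B| = 4; needs A ⊆ B, i.e. every element of A is in B (|A ∖ B| = 0) — false.
(c) east: |A| = 7, |A ∩ B| = 3; needs |A ∩ B| ≥ |A ∖ B| — false.
(d) west: |A| = 5, |A ∩ B| = 3; needs |A ∩ B| / |A| < 2/5 — false.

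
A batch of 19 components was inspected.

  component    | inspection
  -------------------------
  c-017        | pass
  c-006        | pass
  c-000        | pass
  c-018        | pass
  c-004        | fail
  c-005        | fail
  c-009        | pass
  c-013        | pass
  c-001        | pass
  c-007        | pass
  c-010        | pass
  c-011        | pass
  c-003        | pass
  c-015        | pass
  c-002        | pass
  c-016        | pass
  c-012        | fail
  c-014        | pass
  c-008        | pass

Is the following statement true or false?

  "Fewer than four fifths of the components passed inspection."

The determiner here denotes the relation: |A ∩ B| / |A| < 4/5.
|A| = 19, |A ∩ B| = 16, |A ∖ B| = 3.
|A ∩ B|/|A| = 16/19, so the statement is false.

False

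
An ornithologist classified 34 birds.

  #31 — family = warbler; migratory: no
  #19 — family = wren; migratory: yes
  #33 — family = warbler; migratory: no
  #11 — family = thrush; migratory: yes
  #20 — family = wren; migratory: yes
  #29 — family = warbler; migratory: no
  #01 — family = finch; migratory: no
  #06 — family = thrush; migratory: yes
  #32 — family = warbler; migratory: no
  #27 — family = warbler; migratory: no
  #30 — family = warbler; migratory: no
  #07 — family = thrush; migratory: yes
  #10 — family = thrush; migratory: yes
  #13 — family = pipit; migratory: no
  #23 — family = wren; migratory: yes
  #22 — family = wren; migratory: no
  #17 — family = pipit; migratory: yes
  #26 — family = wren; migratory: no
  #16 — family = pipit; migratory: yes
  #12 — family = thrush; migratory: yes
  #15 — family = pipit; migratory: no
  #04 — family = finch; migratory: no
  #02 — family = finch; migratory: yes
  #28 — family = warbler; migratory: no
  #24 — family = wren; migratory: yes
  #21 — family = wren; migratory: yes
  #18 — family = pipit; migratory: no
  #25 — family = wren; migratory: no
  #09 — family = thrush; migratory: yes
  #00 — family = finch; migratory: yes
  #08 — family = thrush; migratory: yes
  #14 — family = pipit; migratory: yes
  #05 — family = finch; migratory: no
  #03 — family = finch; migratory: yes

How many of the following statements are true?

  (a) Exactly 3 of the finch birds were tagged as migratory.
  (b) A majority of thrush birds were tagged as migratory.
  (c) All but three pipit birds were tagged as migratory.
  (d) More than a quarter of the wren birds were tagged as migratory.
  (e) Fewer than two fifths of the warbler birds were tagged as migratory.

5

(a) finch: |A| = 6, |A ∩ B| = 3; needs |A ∩ B| = 3 — true.
(b) thrush: |A| = 7, |A ∩ B| = 7; needs |A ∩ B| > |A ∖ B| — true.
(c) pipit: |A| = 6, |A ∩ B| = 3; needs |A ∖ B| = 3 — true.
(d) wren: |A| = 8, |A ∩ B| = 5; needs |A ∩ B| / |A| > 1/4 — true.
(e) warbler: |A| = 7, |A ∩ B| = 0; needs |A ∩ B| / |A| < 2/5 — true.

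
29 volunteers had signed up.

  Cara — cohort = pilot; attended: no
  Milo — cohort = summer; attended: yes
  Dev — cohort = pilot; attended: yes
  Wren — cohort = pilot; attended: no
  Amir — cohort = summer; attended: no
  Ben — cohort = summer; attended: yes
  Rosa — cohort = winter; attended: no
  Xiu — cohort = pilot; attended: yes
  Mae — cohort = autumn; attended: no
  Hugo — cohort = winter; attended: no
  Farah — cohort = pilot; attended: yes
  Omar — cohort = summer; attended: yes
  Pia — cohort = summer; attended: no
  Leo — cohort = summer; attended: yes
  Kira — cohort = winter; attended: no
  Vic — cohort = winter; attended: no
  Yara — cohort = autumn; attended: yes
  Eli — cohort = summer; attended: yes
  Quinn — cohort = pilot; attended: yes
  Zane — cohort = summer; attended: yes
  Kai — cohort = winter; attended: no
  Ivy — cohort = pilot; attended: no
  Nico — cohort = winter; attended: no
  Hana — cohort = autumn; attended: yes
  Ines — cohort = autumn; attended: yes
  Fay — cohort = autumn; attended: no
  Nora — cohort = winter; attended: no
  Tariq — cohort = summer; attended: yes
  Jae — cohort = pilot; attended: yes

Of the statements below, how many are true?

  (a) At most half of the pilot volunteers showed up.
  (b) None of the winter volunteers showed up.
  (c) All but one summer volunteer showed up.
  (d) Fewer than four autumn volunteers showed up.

(a) pilot: |A| = 8, |A ∩ B| = 5; needs |A ∩ B| ≤ |A ∖ B| — false.
(b) winter: |A| = 7, |A ∩ B| = 0; needs A ∩ B = ∅ (|A ∩ B| = 0) — true.
(c) summer: |A| = 9, |A ∩ B| = 7; needs |A ∖ B| = 1 — false.
(d) autumn: |A| = 5, |A ∩ B| = 3; needs |A ∩ B| < 4 — true.

2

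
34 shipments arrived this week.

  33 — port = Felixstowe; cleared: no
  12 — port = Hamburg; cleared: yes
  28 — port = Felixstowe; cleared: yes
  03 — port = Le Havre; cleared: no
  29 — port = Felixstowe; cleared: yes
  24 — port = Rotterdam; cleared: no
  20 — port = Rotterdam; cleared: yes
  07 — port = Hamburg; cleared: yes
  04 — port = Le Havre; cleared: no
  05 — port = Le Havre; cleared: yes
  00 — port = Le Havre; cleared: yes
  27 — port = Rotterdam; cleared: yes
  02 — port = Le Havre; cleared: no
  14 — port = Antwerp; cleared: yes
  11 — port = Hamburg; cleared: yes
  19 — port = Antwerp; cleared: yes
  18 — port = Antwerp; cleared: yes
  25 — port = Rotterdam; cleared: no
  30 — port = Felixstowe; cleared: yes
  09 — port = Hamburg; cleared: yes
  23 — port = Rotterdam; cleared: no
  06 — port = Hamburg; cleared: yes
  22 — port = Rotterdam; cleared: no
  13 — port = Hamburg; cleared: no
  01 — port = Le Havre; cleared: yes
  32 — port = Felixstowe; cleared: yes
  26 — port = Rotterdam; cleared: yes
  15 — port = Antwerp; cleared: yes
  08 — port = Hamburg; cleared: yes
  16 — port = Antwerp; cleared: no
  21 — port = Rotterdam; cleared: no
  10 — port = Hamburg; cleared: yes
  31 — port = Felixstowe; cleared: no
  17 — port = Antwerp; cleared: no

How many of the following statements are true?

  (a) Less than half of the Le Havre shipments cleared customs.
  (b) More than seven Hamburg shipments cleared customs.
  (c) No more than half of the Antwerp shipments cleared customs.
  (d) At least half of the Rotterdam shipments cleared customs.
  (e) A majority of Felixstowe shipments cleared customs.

(a) Le Havre: |A| = 6, |A ∩ B| = 3; needs |A ∩ B| < |A ∖ B| — false.
(b) Hamburg: |A| = 8, |A ∩ B| = 7; needs |A ∩ B| > 7 — false.
(c) Antwerp: |A| = 6, |A ∩ B| = 4; needs |A ∩ B| ≤ |A ∖ B| — false.
(d) Rotterdam: |A| = 8, |A ∩ B| = 3; needs |A ∩ B| ≥ |A ∖ B| — false.
(e) Felixstowe: |A| = 6, |A ∩ B| = 4; needs |A ∩ B| > |A ∖ B| — true.

1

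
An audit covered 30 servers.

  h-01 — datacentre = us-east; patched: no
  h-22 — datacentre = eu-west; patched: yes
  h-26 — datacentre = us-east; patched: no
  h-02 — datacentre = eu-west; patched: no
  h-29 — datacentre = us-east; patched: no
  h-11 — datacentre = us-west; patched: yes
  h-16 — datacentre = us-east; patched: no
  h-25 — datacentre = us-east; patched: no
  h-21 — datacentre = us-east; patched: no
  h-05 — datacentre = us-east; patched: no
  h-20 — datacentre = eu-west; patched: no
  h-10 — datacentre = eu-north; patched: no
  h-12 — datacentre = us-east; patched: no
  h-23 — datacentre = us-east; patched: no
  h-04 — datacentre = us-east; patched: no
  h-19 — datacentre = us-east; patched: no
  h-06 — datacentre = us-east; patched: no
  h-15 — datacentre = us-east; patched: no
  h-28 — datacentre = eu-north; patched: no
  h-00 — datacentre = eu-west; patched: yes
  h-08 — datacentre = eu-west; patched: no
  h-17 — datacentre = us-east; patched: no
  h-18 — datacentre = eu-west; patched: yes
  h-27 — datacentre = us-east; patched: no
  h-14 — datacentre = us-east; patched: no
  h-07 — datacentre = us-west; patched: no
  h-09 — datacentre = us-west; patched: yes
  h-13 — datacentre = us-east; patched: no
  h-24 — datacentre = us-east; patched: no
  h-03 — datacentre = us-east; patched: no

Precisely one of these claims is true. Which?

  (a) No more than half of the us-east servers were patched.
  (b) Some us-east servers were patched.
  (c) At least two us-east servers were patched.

(a)

|A| = 19, |A ∩ B| = 0, |A ∖ B| = 19.
(a) requires |A ∩ B| ≤ |A ∖ B|: true.
(b) requires A ∩ B ≠ ∅ (|A ∩ B| ≥ 1): false.
(c) requires |A ∩ B| ≥ 2: false.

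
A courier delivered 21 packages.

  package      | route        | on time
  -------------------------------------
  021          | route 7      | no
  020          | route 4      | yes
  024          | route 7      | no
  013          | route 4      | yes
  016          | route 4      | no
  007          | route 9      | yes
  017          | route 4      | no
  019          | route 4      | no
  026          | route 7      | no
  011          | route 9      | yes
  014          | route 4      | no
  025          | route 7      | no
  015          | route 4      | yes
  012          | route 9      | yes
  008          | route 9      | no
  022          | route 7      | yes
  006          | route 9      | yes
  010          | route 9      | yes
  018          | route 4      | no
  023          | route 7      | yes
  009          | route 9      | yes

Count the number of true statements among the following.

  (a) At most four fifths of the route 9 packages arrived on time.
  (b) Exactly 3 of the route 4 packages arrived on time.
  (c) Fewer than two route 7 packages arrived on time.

(a) route 9: |A| = 7, |A ∩ B| = 6; needs |A ∩ B| / |A| ≤ 4/5 — false.
(b) route 4: |A| = 8, |A ∩ B| = 3; needs |A ∩ B| = 3 — true.
(c) route 7: |A| = 6, |A ∩ B| = 2; needs |A ∩ B| < 2 — false.

1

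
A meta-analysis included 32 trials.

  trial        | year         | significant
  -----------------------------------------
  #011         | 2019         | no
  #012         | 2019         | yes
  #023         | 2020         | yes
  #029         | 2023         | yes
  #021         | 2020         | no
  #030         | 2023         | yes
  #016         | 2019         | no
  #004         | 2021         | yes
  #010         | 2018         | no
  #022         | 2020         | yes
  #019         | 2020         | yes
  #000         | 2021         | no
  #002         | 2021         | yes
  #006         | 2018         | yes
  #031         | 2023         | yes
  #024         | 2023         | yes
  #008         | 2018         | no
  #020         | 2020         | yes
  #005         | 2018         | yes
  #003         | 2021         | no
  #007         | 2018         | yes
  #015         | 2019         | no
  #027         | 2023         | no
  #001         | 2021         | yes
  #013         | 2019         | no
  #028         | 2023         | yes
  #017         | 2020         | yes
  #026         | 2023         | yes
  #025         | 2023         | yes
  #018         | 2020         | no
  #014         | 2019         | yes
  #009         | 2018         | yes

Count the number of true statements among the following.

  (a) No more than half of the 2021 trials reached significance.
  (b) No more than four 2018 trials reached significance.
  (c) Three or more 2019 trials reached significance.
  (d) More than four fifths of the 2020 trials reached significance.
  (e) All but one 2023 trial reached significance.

2

(a) 2021: |A| = 5, |A ∩ B| = 3; needs |A ∩ B| ≤ |A ∖ B| — false.
(b) 2018: |A| = 6, |A ∩ B| = 4; needs |A ∩ B| ≤ 4 — true.
(c) 2019: |A| = 6, |A ∩ B| = 2; needs |A ∩ B| ≥ 3 — false.
(d) 2020: |A| = 7, |A ∩ B| = 5; needs |A ∩ B| / |A| > 4/5 — false.
(e) 2023: |A| = 8, |A ∩ B| = 7; needs |A ∖ B| = 1 — true.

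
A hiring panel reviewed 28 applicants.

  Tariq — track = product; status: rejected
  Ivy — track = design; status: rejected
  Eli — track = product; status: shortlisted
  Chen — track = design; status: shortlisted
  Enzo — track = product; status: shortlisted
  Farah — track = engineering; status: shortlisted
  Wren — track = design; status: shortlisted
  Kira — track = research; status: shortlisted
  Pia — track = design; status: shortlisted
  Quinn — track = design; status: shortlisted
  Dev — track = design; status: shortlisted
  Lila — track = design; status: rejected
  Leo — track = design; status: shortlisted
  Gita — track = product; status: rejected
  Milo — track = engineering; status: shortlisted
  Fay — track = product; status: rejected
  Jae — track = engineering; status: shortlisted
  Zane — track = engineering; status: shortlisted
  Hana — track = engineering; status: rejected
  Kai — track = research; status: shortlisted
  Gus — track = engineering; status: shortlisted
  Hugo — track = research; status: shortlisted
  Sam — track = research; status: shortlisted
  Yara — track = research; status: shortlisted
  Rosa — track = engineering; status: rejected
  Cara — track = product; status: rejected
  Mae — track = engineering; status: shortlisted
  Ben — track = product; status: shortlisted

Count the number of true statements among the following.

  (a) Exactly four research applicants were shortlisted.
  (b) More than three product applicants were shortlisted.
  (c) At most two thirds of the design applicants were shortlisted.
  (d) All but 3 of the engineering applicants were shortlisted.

(a) research: |A| = 5, |A ∩ B| = 5; needs |A ∩ B| = 4 — false.
(b) product: |A| = 7, |A ∩ B| = 3; needs |A ∩ B| > 3 — false.
(c) design: |A| = 8, |A ∩ B| = 6; needs |A ∩ B| / |A| ≤ 2/3 — false.
(d) engineering: |A| = 8, |A ∩ B| = 6; needs |A ∖ B| = 3 — false.

0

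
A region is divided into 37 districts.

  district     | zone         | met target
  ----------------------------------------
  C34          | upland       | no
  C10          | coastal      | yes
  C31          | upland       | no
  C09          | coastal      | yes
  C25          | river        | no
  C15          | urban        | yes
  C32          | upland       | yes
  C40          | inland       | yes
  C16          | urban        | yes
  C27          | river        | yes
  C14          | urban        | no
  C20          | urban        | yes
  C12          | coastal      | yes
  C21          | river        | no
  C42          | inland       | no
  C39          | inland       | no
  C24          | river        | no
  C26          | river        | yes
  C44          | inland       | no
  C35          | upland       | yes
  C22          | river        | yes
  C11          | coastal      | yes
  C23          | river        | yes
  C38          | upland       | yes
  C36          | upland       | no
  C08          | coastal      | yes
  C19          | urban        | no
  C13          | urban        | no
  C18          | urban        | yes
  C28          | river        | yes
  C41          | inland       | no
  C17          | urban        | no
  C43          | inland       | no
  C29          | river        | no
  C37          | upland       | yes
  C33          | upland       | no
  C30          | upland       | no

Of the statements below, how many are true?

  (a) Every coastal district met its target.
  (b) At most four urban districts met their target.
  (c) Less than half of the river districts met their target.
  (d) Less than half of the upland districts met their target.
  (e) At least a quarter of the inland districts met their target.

(a) coastal: |A| = 5, |A ∩ B| = 5; needs A ⊆ B, i.e. every element of A is in B (|A ∖ B| = 0) — true.
(b) urban: |A| = 8, |A ∩ B| = 4; needs |A ∩ B| ≤ 4 — true.
(c) river: |A| = 9, |A ∩ B| = 5; needs |A ∩ B| < |A ∖ B| — false.
(d) upland: |A| = 9, |A ∩ B| = 4; needs |A ∩ B| < |A ∖ B| — true.
(e) inland: |A| = 6, |A ∩ B| = 1; needs |A ∩ B| / |A| ≥ 1/4 — false.

3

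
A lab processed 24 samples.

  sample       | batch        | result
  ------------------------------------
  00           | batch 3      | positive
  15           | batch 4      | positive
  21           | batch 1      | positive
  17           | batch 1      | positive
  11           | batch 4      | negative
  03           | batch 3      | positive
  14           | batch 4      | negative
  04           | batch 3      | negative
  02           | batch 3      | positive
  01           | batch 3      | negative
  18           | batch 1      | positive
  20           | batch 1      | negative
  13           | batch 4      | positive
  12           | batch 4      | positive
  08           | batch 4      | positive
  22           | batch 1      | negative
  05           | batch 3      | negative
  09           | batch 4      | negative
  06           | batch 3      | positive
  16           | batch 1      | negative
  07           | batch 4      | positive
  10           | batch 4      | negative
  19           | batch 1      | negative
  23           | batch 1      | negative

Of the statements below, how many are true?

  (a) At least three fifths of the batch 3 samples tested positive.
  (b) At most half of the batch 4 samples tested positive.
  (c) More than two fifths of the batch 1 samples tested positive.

(a) batch 3: |A| = 7, |A ∩ B| = 4; needs |A ∩ B| / |A| ≥ 3/5 — false.
(b) batch 4: |A| = 9, |A ∩ B| = 5; needs |A ∩ B| ≤ |A ∖ B| — false.
(c) batch 1: |A| = 8, |A ∩ B| = 3; needs |A ∩ B| / |A| > 2/5 — false.

0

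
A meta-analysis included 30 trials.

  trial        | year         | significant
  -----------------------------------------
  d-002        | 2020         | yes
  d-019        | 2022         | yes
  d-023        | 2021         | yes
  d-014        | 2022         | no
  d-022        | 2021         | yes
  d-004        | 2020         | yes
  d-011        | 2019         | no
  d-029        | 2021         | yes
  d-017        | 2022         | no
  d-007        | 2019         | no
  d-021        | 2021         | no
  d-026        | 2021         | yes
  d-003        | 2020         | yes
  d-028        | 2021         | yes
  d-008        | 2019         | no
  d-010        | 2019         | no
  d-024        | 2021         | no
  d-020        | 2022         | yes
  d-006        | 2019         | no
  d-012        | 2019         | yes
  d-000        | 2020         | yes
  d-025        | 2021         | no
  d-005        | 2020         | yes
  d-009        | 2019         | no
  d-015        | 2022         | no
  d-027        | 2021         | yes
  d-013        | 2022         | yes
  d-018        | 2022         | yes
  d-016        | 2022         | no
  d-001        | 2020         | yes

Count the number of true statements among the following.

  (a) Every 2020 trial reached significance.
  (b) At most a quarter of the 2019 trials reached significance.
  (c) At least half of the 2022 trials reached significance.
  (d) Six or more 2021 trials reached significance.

4

(a) 2020: |A| = 6, |A ∩ B| = 6; needs A ⊆ B, i.e. every element of A is in B (|A ∖ B| = 0) — true.
(b) 2019: |A| = 7, |A ∩ B| = 1; needs |A ∩ B| / |A| ≤ 1/4 — true.
(c) 2022: |A| = 8, |A ∩ B| = 4; needs |A ∩ B| ≥ |A ∖ B| — true.
(d) 2021: |A| = 9, |A ∩ B| = 6; needs |A ∩ B| ≥ 6 — true.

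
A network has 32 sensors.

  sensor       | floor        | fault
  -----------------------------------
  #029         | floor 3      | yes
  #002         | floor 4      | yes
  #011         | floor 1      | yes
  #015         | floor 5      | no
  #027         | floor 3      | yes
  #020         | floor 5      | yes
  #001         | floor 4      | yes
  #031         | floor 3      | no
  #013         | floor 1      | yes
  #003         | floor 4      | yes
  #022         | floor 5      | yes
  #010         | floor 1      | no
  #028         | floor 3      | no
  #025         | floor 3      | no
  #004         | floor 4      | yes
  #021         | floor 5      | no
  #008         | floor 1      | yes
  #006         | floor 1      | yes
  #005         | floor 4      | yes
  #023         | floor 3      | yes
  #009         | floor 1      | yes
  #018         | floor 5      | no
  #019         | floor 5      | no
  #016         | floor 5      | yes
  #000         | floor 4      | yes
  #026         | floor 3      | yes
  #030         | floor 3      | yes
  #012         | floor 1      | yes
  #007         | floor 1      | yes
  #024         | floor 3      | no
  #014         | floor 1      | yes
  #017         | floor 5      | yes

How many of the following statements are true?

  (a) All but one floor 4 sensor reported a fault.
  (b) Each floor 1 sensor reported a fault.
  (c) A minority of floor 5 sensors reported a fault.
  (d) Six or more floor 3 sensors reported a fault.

0

(a) floor 4: |A| = 6, |A ∩ B| = 6; needs |A ∖ B| = 1 — false.
(b) floor 1: |A| = 9, |A ∩ B| = 8; needs A ⊆ B, i.e. every element of A is in B (|A ∖ B| = 0) — false.
(c) floor 5: |A| = 8, |A ∩ B| = 4; needs |A ∩ B| < |A ∖ B| — false.
(d) floor 3: |A| = 9, |A ∩ B| = 5; needs |A ∩ B| ≥ 6 — false.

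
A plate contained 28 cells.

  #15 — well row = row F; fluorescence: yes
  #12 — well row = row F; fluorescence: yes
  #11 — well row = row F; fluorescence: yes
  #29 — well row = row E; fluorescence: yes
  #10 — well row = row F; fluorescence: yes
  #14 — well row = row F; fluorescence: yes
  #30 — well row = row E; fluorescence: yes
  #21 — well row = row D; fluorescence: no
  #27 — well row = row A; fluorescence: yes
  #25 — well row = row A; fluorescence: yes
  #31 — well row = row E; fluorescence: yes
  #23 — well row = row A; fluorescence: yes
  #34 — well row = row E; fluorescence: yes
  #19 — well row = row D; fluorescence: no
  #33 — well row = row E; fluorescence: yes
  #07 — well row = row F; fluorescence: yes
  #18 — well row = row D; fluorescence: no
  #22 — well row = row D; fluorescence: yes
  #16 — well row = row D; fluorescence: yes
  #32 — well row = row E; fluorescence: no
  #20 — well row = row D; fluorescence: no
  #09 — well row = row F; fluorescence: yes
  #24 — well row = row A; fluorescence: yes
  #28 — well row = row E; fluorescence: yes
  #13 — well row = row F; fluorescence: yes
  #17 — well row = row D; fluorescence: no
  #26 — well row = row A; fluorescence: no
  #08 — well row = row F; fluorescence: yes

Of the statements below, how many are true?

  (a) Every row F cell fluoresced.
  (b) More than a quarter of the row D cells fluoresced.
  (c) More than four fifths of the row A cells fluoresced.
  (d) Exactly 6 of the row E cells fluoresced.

(a) row F: |A| = 9, |A ∩ B| = 9; needs A ⊆ B, i.e. every element of A is in B (|A ∖ B| = 0) — true.
(b) row D: |A| = 7, |A ∩ B| = 2; needs |A ∩ B| / |A| > 1/4 — true.
(c) row A: |A| = 5, |A ∩ B| = 4; needs |A ∩ B| / |A| > 4/5 — false.
(d) row E: |A| = 7, |A ∩ B| = 6; needs |A ∩ B| = 6 — true.

3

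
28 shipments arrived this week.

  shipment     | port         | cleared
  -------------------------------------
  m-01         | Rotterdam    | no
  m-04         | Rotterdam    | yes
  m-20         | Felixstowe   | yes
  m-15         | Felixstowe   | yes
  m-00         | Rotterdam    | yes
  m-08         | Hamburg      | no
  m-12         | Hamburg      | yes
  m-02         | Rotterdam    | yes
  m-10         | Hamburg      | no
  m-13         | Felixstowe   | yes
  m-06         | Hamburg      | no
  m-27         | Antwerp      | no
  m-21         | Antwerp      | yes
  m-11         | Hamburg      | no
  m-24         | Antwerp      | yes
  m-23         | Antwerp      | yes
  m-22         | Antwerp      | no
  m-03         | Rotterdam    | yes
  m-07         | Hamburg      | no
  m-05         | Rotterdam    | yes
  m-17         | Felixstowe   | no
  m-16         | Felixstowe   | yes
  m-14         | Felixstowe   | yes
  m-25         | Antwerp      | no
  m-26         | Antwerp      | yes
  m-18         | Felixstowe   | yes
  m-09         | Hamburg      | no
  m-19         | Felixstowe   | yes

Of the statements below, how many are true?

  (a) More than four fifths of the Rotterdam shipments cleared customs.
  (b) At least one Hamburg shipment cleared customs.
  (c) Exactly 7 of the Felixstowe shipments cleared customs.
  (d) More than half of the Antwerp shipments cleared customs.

(a) Rotterdam: |A| = 6, |A ∩ B| = 5; needs |A ∩ B| / |A| > 4/5 — true.
(b) Hamburg: |A| = 7, |A ∩ B| = 1; needs A ∩ B ≠ ∅ (|A ∩ B| ≥ 1) — true.
(c) Felixstowe: |A| = 8, |A ∩ B| = 7; needs |A ∩ B| = 7 — true.
(d) Antwerp: |A| = 7, |A ∩ B| = 4; needs |A ∩ B| > |A ∖ B| — true.

4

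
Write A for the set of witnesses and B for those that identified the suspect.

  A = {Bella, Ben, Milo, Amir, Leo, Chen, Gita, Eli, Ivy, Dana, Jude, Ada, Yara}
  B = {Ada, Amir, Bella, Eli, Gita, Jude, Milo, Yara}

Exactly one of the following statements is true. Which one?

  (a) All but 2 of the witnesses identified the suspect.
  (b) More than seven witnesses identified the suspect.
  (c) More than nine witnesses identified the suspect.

|A| = 13, |A ∩ B| = 8, |A ∖ B| = 5.
(a) requires |A ∖ B| = 2: false.
(b) requires |A ∩ B| > 7: true.
(c) requires |A ∩ B| > 9: false.

(b)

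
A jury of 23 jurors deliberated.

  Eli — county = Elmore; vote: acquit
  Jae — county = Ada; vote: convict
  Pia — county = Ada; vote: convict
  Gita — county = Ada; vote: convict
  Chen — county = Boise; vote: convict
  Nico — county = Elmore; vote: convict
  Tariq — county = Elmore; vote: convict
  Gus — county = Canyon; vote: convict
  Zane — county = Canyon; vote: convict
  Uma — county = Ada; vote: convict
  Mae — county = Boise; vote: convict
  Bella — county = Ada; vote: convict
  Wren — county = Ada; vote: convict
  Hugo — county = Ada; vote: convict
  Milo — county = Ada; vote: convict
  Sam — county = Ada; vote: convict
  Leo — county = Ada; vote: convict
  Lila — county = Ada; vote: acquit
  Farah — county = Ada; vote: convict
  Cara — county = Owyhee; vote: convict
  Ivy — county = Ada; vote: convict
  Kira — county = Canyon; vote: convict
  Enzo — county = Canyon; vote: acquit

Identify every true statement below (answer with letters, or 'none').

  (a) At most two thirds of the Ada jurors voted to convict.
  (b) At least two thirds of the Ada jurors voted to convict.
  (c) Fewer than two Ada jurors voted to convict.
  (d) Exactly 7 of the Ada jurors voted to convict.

|A| = 13, |A ∩ B| = 12, |A ∖ B| = 1.
(a) |A ∩ B| / |A| ≤ 2/3: fails.
(b) |A ∩ B| / |A| ≥ 2/3: holds.
(c) |A ∩ B| < 2: fails.
(d) |A ∩ B| = 7: fails.

(b)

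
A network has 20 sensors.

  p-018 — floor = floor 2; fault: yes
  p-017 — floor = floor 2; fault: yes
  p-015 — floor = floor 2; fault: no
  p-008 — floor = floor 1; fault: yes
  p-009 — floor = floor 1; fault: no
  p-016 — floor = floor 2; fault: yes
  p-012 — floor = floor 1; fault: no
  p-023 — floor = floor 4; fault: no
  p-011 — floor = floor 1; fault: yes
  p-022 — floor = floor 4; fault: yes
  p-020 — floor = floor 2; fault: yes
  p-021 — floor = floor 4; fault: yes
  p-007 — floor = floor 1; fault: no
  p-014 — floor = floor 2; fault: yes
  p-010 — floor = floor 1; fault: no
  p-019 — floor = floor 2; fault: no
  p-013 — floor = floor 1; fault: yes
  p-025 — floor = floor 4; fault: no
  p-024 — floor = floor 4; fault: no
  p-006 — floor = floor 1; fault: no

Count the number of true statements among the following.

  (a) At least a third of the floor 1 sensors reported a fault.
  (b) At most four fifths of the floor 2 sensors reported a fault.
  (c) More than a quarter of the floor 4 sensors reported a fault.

3

(a) floor 1: |A| = 8, |A ∩ B| = 3; needs |A ∩ B| / |A| ≥ 1/3 — true.
(b) floor 2: |A| = 7, |A ∩ B| = 5; needs |A ∩ B| / |A| ≤ 4/5 — true.
(c) floor 4: |A| = 5, |A ∩ B| = 2; needs |A ∩ B| / |A| > 1/4 — true.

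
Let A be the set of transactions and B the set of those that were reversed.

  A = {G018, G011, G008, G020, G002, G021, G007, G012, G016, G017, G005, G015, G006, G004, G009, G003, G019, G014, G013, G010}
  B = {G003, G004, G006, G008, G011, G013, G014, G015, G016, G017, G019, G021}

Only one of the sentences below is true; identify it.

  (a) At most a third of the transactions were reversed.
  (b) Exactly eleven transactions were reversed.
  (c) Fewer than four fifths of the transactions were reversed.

|A| = 20, |A ∩ B| = 12, |A ∖ B| = 8.
(a) requires |A ∩ B| / |A| ≤ 1/3: false.
(b) requires |A ∩ B| = 11: false.
(c) requires |A ∩ B| / |A| < 4/5: true.

(c)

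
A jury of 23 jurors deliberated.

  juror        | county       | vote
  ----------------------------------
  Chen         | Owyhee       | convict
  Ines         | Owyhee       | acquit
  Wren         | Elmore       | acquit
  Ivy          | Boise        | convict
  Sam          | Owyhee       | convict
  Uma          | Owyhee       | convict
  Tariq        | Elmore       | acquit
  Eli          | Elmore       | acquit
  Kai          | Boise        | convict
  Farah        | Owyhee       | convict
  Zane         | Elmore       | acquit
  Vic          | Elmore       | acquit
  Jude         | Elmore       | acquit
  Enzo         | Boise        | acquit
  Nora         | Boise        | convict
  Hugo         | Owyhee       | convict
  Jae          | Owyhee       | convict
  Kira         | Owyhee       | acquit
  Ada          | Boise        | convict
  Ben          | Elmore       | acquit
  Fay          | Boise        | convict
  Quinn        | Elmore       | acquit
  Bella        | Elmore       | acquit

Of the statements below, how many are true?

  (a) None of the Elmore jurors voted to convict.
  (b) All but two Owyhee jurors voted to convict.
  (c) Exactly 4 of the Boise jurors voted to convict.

(a) Elmore: |A| = 9, |A ∩ B| = 0; needs A ∩ B = ∅ (|A ∩ B| = 0) — true.
(b) Owyhee: |A| = 8, |A ∩ B| = 6; needs |A ∖ B| = 2 — true.
(c) Boise: |A| = 6, |A ∩ B| = 5; needs |A ∩ B| = 4 — false.

2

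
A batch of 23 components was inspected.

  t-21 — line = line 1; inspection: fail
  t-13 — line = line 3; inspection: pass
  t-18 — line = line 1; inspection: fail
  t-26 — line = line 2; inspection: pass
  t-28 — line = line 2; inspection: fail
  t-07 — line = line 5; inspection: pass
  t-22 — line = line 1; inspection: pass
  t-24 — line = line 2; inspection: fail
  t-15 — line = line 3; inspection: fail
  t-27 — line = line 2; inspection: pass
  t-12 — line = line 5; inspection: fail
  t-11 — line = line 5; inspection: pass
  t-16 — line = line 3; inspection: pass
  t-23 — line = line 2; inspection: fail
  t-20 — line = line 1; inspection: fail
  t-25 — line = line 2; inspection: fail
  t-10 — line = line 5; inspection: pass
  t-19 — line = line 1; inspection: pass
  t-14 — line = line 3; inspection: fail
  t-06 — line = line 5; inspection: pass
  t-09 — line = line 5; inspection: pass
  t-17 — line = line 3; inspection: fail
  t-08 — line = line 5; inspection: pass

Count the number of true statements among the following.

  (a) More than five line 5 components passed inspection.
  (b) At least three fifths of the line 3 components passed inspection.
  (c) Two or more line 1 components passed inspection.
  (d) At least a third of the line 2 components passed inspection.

3

(a) line 5: |A| = 7, |A ∩ B| = 6; needs |A ∩ B| > 5 — true.
(b) line 3: |A| = 5, |A ∩ B| = 2; needs |A ∩ B| / |A| ≥ 3/5 — false.
(c) line 1: |A| = 5, |A ∩ B| = 2; needs |A ∩ B| ≥ 2 — true.
(d) line 2: |A| = 6, |A ∩ B| = 2; needs |A ∩ B| / |A| ≥ 1/3 — true.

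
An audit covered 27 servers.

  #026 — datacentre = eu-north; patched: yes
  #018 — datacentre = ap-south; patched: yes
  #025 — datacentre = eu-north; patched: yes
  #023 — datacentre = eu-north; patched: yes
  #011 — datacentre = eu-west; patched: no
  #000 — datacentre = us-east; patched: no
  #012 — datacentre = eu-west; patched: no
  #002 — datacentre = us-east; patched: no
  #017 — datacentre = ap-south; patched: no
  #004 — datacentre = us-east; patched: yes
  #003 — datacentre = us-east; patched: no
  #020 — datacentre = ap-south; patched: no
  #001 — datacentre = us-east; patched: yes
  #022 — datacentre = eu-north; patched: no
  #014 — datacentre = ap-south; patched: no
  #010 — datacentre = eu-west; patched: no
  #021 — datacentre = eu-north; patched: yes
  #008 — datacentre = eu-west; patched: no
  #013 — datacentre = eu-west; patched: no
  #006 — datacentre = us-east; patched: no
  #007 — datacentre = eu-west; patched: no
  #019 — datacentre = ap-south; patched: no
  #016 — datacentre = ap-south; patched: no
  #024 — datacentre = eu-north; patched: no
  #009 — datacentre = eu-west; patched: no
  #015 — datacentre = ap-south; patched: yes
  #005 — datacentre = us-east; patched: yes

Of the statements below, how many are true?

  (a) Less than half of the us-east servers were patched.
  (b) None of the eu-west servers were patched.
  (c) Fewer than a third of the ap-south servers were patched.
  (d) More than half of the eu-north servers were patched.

(a) us-east: |A| = 7, |A ∩ B| = 3; needs |A ∩ B| < |A ∖ B| — true.
(b) eu-west: |A| = 7, |A ∩ B| = 0; needs A ∩ B = ∅ (|A ∩ B| = 0) — true.
(c) ap-south: |A| = 7, |A ∩ B| = 2; needs |A ∩ B| / |A| < 1/3 — true.
(d) eu-north: |A| = 6, |A ∩ B| = 4; needs |A ∩ B| > |A ∖ B| — true.

4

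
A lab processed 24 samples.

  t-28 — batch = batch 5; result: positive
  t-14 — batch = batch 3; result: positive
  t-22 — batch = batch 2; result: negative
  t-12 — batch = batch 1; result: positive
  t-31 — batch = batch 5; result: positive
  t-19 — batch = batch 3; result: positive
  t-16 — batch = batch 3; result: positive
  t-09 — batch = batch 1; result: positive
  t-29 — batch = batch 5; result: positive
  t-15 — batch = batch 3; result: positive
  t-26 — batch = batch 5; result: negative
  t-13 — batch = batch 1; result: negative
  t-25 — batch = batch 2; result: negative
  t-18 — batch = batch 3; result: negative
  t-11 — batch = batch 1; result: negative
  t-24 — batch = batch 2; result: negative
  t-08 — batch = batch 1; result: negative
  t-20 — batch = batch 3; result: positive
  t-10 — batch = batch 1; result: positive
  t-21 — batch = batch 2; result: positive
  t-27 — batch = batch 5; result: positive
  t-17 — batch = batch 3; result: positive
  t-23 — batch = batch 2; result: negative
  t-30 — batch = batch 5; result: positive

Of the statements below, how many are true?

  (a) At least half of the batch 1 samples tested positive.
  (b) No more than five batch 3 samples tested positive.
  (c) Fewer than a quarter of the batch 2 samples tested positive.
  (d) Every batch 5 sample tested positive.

2

(a) batch 1: |A| = 6, |A ∩ B| = 3; needs |A ∩ B| ≥ |A ∖ B| — true.
(b) batch 3: |A| = 7, |A ∩ B| = 6; needs |A ∩ B| ≤ 5 — false.
(c) batch 2: |A| = 5, |A ∩ B| = 1; needs |A ∩ B| / |A| < 1/4 — true.
(d) batch 5: |A| = 6, |A ∩ B| = 5; needs A ⊆ B, i.e. every element of A is in B (|A ∖ B| = 0) — false.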